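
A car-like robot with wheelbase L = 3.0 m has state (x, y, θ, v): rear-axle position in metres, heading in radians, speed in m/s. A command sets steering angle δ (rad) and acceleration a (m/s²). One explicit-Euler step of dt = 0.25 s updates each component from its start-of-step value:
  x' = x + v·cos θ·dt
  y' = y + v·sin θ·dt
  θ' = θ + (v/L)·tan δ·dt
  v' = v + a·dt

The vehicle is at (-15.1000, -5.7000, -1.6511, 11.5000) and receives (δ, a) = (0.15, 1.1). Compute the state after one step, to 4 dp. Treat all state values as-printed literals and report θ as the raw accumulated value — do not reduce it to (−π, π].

(-15.3306, -8.5657, -1.5063, 11.7750)

x' = -15.1000 + 11.5000·cos(-1.6511)·0.25 = -15.3306
y' = -5.7000 + 11.5000·sin(-1.6511)·0.25 = -8.5657
θ' = -1.6511 + (11.5000/3.0)·tan(0.15)·0.25 = -1.5063
v' = 11.5000 + 1.1000·0.25 = 11.7750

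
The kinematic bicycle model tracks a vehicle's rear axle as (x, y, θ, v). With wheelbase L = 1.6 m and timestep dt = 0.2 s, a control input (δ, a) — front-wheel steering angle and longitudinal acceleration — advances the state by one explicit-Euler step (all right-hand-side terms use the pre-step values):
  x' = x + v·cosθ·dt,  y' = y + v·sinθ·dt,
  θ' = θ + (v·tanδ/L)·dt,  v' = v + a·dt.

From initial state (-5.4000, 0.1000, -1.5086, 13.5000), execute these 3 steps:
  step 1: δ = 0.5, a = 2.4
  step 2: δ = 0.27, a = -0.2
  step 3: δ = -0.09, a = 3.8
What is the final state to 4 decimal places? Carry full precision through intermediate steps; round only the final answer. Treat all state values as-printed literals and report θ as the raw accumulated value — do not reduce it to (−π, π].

after step 1 (δ=0.5, a=2.4): (-5.232178, -2.594779, -0.586715, 13.980000)
after step 2 (δ=0.27, a=-0.2): (-2.903770, -4.142723, -0.103080, 13.940000)
after step 3 (δ=-0.09, a=3.8): (-0.130569, -4.429601, -0.260330, 14.700000)

(-0.1306, -4.4296, -0.2603, 14.7000)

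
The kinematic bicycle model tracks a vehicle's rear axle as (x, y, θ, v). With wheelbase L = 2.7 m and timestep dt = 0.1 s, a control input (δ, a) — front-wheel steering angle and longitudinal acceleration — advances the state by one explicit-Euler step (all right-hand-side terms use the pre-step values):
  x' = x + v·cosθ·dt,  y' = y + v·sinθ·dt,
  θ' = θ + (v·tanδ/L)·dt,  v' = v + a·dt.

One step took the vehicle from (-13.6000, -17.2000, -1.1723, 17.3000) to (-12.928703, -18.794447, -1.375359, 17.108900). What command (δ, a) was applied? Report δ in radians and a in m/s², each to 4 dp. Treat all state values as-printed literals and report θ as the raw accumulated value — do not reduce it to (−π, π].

δ = -0.3069, a = -1.9110

a = (v'−v)/dt = (-0.191100)/0.1 = -1.9110
Δθ = θ'−θ = -0.203059;  (v·dt/L) = 17.3000·0.1/2.7 = 0.640741
tan δ = Δθ·L/(v·dt) = -0.316913  →  δ = -0.3069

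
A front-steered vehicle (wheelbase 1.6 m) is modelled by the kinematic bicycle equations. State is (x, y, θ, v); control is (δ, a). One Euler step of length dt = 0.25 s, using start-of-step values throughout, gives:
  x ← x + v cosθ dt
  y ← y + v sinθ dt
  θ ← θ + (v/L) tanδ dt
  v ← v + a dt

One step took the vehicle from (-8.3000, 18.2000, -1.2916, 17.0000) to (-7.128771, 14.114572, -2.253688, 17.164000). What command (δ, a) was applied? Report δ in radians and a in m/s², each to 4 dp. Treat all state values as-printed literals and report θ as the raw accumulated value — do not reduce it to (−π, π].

a = (v'−v)/dt = (0.164000)/0.25 = 0.6560
Δθ = θ'−θ = -0.962088;  (v·dt/L) = 17.0000·0.25/1.6 = 2.656250
tan δ = Δθ·L/(v·dt) = -0.362198  →  δ = -0.3475

δ = -0.3475, a = 0.6560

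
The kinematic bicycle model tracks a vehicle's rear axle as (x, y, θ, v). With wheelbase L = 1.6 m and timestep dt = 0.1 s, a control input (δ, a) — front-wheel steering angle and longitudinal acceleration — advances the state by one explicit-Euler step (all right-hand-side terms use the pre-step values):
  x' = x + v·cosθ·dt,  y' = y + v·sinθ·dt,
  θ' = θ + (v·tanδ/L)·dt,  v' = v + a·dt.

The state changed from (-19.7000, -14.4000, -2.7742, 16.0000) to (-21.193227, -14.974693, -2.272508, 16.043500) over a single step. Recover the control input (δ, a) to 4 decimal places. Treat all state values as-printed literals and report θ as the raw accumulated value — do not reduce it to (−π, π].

a = (v'−v)/dt = (0.043500)/0.1 = 0.4350
Δθ = θ'−θ = 0.501692;  (v·dt/L) = 16.0000·0.1/1.6 = 1.000000
tan δ = Δθ·L/(v·dt) = 0.501692  →  δ = 0.4650

δ = 0.4650, a = 0.4350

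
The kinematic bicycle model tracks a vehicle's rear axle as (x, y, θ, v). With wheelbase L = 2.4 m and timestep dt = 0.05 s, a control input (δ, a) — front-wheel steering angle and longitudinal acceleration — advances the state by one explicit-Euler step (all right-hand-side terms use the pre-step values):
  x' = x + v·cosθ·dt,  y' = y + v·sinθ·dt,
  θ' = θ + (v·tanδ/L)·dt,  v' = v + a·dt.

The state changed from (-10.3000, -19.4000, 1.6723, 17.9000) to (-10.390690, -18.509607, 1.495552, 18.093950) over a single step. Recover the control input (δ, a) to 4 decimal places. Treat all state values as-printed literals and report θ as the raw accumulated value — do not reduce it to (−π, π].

a = (v'−v)/dt = (0.193950)/0.05 = 3.8790
Δθ = θ'−θ = -0.176748;  (v·dt/L) = 17.9000·0.05/2.4 = 0.372917
tan δ = Δθ·L/(v·dt) = -0.473961  →  δ = -0.4426

δ = -0.4426, a = 3.8790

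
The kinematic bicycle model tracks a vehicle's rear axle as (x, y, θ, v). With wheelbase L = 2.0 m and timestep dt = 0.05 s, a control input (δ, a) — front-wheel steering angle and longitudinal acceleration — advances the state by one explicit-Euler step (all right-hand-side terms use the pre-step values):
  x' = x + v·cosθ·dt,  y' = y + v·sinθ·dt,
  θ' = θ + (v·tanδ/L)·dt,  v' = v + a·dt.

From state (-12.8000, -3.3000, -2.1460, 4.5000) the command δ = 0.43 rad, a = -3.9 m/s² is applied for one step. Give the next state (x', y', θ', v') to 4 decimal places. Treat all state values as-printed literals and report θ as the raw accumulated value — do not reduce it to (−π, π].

(-12.9224, -3.4888, -2.0944, 4.3050)

x' = -12.8000 + 4.5000·cos(-2.1460)·0.05 = -12.9224
y' = -3.3000 + 4.5000·sin(-2.1460)·0.05 = -3.4888
θ' = -2.1460 + (4.5000/2.0)·tan(0.43)·0.05 = -2.0944
v' = 4.5000 − 3.9000·0.05 = 4.3050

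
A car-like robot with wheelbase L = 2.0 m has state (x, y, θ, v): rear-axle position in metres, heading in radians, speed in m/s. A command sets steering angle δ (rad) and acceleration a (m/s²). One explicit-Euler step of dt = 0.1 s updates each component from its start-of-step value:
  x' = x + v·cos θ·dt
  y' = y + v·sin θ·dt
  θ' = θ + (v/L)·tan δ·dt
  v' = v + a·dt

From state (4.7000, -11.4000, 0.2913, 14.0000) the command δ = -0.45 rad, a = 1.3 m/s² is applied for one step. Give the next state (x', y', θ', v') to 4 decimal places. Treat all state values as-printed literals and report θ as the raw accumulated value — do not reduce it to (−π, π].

(6.0410, -10.9979, -0.0468, 14.1300)

x' = 4.7000 + 14.0000·cos(0.2913)·0.1 = 6.0410
y' = -11.4000 + 14.0000·sin(0.2913)·0.1 = -10.9979
θ' = 0.2913 + (14.0000/2.0)·tan(-0.45)·0.1 = -0.0468
v' = 14.0000 + 1.3000·0.1 = 14.1300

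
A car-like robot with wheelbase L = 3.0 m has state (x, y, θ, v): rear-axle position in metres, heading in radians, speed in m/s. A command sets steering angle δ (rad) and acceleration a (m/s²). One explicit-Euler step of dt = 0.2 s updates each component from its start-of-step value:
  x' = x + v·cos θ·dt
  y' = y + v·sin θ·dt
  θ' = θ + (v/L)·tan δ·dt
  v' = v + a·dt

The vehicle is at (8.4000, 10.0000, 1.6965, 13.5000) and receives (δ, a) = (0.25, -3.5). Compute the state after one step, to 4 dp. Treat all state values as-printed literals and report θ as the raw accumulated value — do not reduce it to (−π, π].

x' = 8.4000 + 13.5000·cos(1.6965)·0.2 = 8.0615
y' = 10.0000 + 13.5000·sin(1.6965)·0.2 = 12.6787
θ' = 1.6965 + (13.5000/3.0)·tan(0.25)·0.2 = 1.9263
v' = 13.5000 − 3.5000·0.2 = 12.8000

(8.0615, 12.6787, 1.9263, 12.8000)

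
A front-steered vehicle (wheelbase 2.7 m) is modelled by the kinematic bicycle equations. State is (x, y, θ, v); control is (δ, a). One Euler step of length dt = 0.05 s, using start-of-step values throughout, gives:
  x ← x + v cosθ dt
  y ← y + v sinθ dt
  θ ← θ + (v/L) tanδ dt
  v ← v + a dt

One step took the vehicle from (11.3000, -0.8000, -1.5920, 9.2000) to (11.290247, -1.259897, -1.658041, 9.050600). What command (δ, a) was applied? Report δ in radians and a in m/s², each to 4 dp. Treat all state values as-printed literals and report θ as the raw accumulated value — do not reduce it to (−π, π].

δ = -0.3698, a = -2.9880

a = (v'−v)/dt = (-0.149400)/0.05 = -2.9880
Δθ = θ'−θ = -0.066041;  (v·dt/L) = 9.2000·0.05/2.7 = 0.170370
tan δ = Δθ·L/(v·dt) = -0.387632  →  δ = -0.3698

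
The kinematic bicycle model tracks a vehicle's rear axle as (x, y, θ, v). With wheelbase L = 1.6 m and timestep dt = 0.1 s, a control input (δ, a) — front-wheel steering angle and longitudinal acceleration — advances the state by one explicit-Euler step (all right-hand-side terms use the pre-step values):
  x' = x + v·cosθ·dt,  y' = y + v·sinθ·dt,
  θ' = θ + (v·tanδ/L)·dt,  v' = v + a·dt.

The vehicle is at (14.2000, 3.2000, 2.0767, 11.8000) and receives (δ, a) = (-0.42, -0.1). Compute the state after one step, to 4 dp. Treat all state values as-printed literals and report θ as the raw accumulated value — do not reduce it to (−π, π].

(13.6282, 4.2322, 1.7474, 11.7900)

x' = 14.2000 + 11.8000·cos(2.0767)·0.1 = 13.6282
y' = 3.2000 + 11.8000·sin(2.0767)·0.1 = 4.2322
θ' = 2.0767 + (11.8000/1.6)·tan(-0.42)·0.1 = 1.7474
v' = 11.8000 − 0.1000·0.1 = 11.7900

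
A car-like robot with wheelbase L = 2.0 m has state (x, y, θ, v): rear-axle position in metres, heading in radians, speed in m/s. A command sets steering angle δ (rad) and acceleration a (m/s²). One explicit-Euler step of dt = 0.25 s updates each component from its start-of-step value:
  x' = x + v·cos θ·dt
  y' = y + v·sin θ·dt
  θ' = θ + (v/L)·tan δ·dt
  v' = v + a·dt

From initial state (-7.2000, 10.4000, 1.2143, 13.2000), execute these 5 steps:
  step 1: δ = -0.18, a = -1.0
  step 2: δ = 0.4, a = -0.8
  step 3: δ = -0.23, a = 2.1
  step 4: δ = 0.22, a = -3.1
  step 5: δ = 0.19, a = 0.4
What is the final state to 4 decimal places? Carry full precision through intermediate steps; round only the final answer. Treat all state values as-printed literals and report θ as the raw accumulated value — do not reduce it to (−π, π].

(-3.1157, 25.4894, 1.8968, 12.6000)

after step 1 (δ=-0.18, a=-1.0): (-6.048323, 13.492514, 0.914050, 12.950000)
after step 2 (δ=0.4, a=-0.8): (-4.071690, 16.056559, 1.598447, 12.750000)
after step 3 (δ=-0.23, a=2.1): (-4.159815, 19.242840, 1.225281, 13.275000)
after step 4 (δ=0.22, a=-3.1): (-3.035815, 22.365456, 1.596349, 12.500000)
after step 5 (δ=0.19, a=0.4): (-3.115659, 25.489435, 1.896849, 12.600000)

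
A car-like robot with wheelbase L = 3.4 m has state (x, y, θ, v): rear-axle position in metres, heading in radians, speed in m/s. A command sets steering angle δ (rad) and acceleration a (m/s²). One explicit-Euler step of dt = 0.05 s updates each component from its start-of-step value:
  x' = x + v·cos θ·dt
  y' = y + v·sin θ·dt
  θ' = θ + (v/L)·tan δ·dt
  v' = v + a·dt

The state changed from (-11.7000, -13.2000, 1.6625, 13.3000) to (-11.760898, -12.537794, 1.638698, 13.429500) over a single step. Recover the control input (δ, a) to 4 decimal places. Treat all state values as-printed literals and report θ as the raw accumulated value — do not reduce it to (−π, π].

a = (v'−v)/dt = (0.129500)/0.05 = 2.5900
Δθ = θ'−θ = -0.023802;  (v·dt/L) = 13.3000·0.05/3.4 = 0.195588
tan δ = Δθ·L/(v·dt) = -0.121694  →  δ = -0.1211

δ = -0.1211, a = 2.5900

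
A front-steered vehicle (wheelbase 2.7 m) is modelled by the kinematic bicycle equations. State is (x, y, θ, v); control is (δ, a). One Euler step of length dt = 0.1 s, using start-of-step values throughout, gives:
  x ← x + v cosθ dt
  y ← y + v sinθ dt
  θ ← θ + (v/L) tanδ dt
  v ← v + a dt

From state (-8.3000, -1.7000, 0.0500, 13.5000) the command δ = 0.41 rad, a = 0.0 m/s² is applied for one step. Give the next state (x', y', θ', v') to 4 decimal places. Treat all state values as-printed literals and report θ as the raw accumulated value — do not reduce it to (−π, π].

(-6.9517, -1.6325, 0.2673, 13.5000)

x' = -8.3000 + 13.5000·cos(0.0500)·0.1 = -6.9517
y' = -1.7000 + 13.5000·sin(0.0500)·0.1 = -1.6325
θ' = 0.0500 + (13.5000/2.7)·tan(0.41)·0.1 = 0.2673
v' = 13.5000 + 0.0000·0.1 = 13.5000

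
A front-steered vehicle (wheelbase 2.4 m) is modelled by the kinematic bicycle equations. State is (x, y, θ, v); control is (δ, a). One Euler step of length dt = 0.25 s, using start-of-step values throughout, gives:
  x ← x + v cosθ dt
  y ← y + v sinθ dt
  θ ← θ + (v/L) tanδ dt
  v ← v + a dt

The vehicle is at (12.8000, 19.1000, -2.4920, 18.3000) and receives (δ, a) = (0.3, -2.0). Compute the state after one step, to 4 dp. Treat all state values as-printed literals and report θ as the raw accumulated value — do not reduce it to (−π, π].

x' = 12.8000 + 18.3000·cos(-2.4920)·0.25 = 9.1568
y' = 19.1000 + 18.3000·sin(-2.4920)·0.25 = 16.3328
θ' = -2.4920 + (18.3000/2.4)·tan(0.3)·0.25 = -1.9023
v' = 18.3000 − 2.0000·0.25 = 17.8000

(9.1568, 16.3328, -1.9023, 17.8000)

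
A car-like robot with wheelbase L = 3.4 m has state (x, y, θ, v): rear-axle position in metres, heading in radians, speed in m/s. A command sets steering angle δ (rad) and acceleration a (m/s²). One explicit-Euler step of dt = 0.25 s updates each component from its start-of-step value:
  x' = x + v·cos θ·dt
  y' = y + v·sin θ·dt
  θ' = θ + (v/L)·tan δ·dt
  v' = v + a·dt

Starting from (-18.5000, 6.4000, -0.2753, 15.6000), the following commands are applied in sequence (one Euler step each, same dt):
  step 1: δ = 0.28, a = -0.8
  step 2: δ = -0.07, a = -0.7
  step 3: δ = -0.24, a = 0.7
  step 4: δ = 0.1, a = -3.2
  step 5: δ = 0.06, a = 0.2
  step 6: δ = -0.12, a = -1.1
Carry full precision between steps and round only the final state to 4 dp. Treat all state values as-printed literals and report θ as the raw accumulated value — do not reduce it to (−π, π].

(3.8053, 3.2086, -0.2506, 14.3750)

after step 1 (δ=0.28, a=-0.8): (-14.746860, 5.339841, 0.054542, 15.400000)
after step 2 (δ=-0.07, a=-0.7): (-10.902585, 5.549723, -0.024853, 15.225000)
after step 3 (δ=-0.24, a=0.7): (-7.097510, 5.455137, -0.298809, 15.400000)
after step 4 (δ=0.1, a=-3.2): (-3.418113, 4.321764, -0.185195, 14.600000)
after step 5 (δ=0.06, a=0.2): (0.169474, 3.649658, -0.120706, 14.650000)
after step 6 (δ=-0.12, a=-1.1): (3.805325, 3.208645, -0.250595, 14.375000)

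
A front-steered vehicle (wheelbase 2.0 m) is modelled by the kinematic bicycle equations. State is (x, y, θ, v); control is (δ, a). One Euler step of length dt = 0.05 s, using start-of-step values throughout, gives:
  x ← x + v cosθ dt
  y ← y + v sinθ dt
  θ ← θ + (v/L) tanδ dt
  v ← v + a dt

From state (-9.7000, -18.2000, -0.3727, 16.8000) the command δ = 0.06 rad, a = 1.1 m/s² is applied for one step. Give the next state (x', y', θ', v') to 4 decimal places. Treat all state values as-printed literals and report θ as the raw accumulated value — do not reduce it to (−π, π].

x' = -9.7000 + 16.8000·cos(-0.3727)·0.05 = -8.9177
y' = -18.2000 + 16.8000·sin(-0.3727)·0.05 = -18.5059
θ' = -0.3727 + (16.8000/2.0)·tan(0.06)·0.05 = -0.3475
v' = 16.8000 + 1.1000·0.05 = 16.8550

(-8.9177, -18.5059, -0.3475, 16.8550)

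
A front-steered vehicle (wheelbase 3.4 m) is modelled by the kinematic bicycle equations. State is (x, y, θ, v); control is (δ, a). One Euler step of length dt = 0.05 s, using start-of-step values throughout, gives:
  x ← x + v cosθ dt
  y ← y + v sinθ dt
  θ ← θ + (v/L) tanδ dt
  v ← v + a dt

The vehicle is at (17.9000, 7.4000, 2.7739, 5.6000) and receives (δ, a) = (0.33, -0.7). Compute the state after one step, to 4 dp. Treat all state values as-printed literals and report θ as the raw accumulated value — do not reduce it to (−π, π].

(17.6387, 7.5006, 2.8021, 5.5650)

x' = 17.9000 + 5.6000·cos(2.7739)·0.05 = 17.6387
y' = 7.4000 + 5.6000·sin(2.7739)·0.05 = 7.5006
θ' = 2.7739 + (5.6000/3.4)·tan(0.33)·0.05 = 2.8021
v' = 5.6000 − 0.7000·0.05 = 5.5650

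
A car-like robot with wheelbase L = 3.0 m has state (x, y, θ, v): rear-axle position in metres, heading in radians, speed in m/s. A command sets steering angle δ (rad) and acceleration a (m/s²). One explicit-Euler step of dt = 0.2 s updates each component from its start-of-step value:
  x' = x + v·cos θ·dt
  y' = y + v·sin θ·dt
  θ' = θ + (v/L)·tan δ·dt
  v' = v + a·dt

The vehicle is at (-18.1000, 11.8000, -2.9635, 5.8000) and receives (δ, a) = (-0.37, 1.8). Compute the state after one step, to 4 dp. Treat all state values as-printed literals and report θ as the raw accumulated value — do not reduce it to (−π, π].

(-19.2417, 11.5945, -3.1135, 6.1600)

x' = -18.1000 + 5.8000·cos(-2.9635)·0.2 = -19.2417
y' = 11.8000 + 5.8000·sin(-2.9635)·0.2 = 11.5945
θ' = -2.9635 + (5.8000/3.0)·tan(-0.37)·0.2 = -3.1135
v' = 5.8000 + 1.8000·0.2 = 6.1600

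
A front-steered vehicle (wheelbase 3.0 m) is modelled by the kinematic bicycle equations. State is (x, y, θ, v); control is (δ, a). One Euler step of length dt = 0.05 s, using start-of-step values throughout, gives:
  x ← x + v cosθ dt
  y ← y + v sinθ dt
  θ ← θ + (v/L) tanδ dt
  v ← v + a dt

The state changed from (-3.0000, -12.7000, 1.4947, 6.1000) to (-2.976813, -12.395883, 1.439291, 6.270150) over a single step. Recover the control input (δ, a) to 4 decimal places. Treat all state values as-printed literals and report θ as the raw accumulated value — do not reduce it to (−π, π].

a = (v'−v)/dt = (0.170150)/0.05 = 3.4030
Δθ = θ'−θ = -0.055409;  (v·dt/L) = 6.1000·0.05/3.0 = 0.101667
tan δ = Δθ·L/(v·dt) = -0.545007  →  δ = -0.4990

δ = -0.4990, a = 3.4030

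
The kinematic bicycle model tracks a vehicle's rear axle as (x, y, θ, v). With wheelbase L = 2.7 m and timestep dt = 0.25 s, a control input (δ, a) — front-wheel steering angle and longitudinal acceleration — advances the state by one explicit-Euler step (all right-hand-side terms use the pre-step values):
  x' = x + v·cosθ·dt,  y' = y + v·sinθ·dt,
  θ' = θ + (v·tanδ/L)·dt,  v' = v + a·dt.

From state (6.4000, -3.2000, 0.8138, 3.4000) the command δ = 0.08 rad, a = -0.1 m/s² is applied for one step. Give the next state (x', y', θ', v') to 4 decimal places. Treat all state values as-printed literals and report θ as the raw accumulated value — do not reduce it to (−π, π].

(6.9837, -2.5821, 0.8390, 3.3750)

x' = 6.4000 + 3.4000·cos(0.8138)·0.25 = 6.9837
y' = -3.2000 + 3.4000·sin(0.8138)·0.25 = -2.5821
θ' = 0.8138 + (3.4000/2.7)·tan(0.08)·0.25 = 0.8390
v' = 3.4000 − 0.1000·0.25 = 3.3750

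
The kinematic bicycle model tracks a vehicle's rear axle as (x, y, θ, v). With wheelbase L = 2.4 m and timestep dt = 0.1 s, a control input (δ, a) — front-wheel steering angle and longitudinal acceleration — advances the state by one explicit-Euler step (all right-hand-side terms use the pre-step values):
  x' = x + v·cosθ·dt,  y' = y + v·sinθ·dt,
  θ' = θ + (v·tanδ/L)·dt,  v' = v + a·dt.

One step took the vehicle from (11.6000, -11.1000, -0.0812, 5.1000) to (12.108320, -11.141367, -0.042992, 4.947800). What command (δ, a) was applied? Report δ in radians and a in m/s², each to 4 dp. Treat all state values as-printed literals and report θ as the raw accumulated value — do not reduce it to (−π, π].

δ = 0.1779, a = -1.5220

a = (v'−v)/dt = (-0.152200)/0.1 = -1.5220
Δθ = θ'−θ = 0.038208;  (v·dt/L) = 5.1000·0.1/2.4 = 0.212500
tan δ = Δθ·L/(v·dt) = 0.179802  →  δ = 0.1779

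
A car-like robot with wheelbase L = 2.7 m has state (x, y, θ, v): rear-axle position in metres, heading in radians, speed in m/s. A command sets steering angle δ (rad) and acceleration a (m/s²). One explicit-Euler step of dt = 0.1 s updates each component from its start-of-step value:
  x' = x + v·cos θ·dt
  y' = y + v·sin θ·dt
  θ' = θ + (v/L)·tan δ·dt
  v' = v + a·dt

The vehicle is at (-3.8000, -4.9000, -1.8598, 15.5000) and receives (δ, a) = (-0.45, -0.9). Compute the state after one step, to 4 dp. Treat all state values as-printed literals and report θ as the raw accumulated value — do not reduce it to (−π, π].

x' = -3.8000 + 15.5000·cos(-1.8598)·0.1 = -4.2417
y' = -4.9000 + 15.5000·sin(-1.8598)·0.1 = -6.3857
θ' = -1.8598 + (15.5000/2.7)·tan(-0.45)·0.1 = -2.1371
v' = 15.5000 − 0.9000·0.1 = 15.4100

(-4.2417, -6.3857, -2.1371, 15.4100)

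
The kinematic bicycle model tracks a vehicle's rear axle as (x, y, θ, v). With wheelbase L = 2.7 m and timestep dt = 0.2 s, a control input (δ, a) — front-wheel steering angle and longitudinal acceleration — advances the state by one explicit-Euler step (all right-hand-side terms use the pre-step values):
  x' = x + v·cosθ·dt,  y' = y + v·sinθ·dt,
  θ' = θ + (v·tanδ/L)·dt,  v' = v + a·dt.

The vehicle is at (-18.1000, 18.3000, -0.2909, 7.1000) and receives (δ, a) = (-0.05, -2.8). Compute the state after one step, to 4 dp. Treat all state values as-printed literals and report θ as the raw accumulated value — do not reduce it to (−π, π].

(-16.7397, 17.8927, -0.3172, 6.5400)

x' = -18.1000 + 7.1000·cos(-0.2909)·0.2 = -16.7397
y' = 18.3000 + 7.1000·sin(-0.2909)·0.2 = 17.8927
θ' = -0.2909 + (7.1000/2.7)·tan(-0.05)·0.2 = -0.3172
v' = 7.1000 − 2.8000·0.2 = 6.5400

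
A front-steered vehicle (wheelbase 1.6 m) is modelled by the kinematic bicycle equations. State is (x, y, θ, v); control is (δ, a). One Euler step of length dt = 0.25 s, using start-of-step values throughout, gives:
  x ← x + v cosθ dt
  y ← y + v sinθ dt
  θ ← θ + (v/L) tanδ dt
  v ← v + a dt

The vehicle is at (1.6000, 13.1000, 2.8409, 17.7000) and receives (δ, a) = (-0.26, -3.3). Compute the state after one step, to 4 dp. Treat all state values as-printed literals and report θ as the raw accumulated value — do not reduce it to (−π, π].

(-2.6265, 14.4106, 2.1052, 16.8750)

x' = 1.6000 + 17.7000·cos(2.8409)·0.25 = -2.6265
y' = 13.1000 + 17.7000·sin(2.8409)·0.25 = 14.4106
θ' = 2.8409 + (17.7000/1.6)·tan(-0.26)·0.25 = 2.1052
v' = 17.7000 − 3.3000·0.25 = 16.8750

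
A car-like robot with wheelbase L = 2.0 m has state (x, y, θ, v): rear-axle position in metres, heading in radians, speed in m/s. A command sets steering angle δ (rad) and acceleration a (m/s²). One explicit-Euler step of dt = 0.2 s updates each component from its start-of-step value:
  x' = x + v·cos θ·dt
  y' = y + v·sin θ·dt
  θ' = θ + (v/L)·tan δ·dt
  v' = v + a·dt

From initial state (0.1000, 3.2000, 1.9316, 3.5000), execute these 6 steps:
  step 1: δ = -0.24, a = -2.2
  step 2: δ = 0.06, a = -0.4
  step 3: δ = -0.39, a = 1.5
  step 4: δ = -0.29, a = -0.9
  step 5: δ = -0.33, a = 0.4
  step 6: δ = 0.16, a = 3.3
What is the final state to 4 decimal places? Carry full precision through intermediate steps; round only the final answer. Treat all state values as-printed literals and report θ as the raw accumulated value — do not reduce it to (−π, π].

(-0.6218, 6.9148, 1.5891, 3.8400)

after step 1 (δ=-0.24, a=-2.2): (-0.147118, 3.854929, 1.845949, 3.060000)
after step 2 (δ=0.06, a=-0.4): (-0.313395, 4.443908, 1.864331, 2.980000)
after step 3 (δ=-0.39, a=1.5): (-0.485840, 5.014416, 1.741837, 3.280000)
after step 4 (δ=-0.29, a=-0.9): (-0.597497, 5.660843, 1.643957, 3.100000)
after step 5 (δ=-0.33, a=0.4): (-0.642816, 6.279185, 1.537775, 3.180000)
after step 6 (δ=0.16, a=3.3): (-0.621818, 6.914838, 1.589093, 3.840000)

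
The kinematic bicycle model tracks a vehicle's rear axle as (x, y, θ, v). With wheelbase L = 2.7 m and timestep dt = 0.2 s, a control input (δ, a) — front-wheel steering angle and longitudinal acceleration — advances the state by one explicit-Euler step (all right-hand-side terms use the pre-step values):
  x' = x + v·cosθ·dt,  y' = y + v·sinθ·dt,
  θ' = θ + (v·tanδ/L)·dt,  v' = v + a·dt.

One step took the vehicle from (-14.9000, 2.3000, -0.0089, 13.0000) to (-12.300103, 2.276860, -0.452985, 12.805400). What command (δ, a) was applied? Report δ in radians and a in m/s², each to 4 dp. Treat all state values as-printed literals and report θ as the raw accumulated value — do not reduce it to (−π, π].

a = (v'−v)/dt = (-0.194600)/0.2 = -0.9730
Δθ = θ'−θ = -0.444085;  (v·dt/L) = 13.0000·0.2/2.7 = 0.962963
tan δ = Δθ·L/(v·dt) = -0.461165  →  δ = -0.4321

δ = -0.4321, a = -0.9730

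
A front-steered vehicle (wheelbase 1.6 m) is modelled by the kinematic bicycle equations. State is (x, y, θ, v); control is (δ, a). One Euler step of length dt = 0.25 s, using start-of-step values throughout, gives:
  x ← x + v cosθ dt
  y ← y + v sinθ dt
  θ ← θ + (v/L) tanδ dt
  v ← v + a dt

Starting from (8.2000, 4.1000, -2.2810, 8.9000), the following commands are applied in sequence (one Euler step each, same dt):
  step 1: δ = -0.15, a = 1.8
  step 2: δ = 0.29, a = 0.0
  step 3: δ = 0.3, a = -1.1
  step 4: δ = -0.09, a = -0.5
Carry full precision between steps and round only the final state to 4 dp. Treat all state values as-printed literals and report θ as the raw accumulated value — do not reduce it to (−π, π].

(3.7268, -3.3386, -1.7313, 8.9500)

after step 1 (δ=-0.15, a=1.8): (6.749326, 2.412940, -2.491172, 9.350000)
after step 2 (δ=0.29, a=0.0): (4.889075, 0.997535, -2.055210, 9.350000)
after step 3 (δ=0.3, a=-1.1): (3.800526, -1.071031, -1.603289, 9.075000)
after step 4 (δ=-0.09, a=-0.5): (3.726821, -3.338584, -1.731252, 8.950000)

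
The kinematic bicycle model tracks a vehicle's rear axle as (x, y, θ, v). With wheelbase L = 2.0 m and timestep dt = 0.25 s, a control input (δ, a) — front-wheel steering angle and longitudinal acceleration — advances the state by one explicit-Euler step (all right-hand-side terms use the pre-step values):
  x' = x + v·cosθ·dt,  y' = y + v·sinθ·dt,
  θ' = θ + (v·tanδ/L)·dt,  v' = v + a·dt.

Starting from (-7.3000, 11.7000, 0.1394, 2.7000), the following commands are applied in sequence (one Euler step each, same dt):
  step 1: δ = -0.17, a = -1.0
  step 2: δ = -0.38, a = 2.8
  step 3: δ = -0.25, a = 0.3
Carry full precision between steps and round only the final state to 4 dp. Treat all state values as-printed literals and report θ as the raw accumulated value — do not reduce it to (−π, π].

(-5.2342, 11.8115, -0.1414, 3.2250)

after step 1 (δ=-0.17, a=-1.0): (-6.631548, 11.793791, 0.081466, 2.450000)
after step 2 (δ=-0.38, a=2.8): (-6.021079, 11.843633, -0.040854, 3.150000)
after step 3 (δ=-0.25, a=0.3): (-5.234236, 11.811469, -0.141395, 3.225000)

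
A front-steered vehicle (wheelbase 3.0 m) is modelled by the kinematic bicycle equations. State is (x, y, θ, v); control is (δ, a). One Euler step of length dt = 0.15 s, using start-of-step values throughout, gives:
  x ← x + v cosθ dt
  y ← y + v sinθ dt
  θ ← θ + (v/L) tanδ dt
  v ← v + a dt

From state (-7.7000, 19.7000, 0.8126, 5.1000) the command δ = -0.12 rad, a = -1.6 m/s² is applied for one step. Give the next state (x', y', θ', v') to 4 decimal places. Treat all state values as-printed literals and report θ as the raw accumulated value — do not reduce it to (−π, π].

(-7.1740, 20.2554, 0.7819, 4.8600)

x' = -7.7000 + 5.1000·cos(0.8126)·0.15 = -7.1740
y' = 19.7000 + 5.1000·sin(0.8126)·0.15 = 20.2554
θ' = 0.8126 + (5.1000/3.0)·tan(-0.12)·0.15 = 0.7819
v' = 5.1000 − 1.6000·0.15 = 4.8600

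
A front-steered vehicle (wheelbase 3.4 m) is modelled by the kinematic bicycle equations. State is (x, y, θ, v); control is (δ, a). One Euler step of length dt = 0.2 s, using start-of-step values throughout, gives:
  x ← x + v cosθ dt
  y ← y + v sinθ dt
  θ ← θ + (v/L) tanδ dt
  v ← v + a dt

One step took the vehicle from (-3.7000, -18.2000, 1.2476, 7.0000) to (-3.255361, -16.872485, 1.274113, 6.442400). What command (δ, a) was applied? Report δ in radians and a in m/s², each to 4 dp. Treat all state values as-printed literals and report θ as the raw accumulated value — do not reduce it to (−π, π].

a = (v'−v)/dt = (-0.557600)/0.2 = -2.7880
Δθ = θ'−θ = 0.026513;  (v·dt/L) = 7.0000·0.2/3.4 = 0.411765
tan δ = Δθ·L/(v·dt) = 0.064389  →  δ = 0.0643

δ = 0.0643, a = -2.7880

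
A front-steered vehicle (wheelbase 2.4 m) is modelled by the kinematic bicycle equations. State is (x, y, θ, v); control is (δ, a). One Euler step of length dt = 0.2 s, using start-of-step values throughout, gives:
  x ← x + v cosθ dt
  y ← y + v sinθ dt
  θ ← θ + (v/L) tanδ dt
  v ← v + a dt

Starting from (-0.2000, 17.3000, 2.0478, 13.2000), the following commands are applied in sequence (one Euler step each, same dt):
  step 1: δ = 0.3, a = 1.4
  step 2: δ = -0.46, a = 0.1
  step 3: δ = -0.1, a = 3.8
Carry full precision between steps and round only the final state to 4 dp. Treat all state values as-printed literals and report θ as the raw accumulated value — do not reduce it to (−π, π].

(-4.0742, 24.0987, 1.7186, 14.2600)

after step 1 (δ=0.3, a=1.4): (-1.412075, 19.645309, 2.388070, 13.480000)
after step 2 (δ=-0.46, a=0.1): (-3.378222, 21.489945, 1.831516, 13.500000)
after step 3 (δ=-0.1, a=3.8): (-4.074217, 24.098698, 1.718639, 14.260000)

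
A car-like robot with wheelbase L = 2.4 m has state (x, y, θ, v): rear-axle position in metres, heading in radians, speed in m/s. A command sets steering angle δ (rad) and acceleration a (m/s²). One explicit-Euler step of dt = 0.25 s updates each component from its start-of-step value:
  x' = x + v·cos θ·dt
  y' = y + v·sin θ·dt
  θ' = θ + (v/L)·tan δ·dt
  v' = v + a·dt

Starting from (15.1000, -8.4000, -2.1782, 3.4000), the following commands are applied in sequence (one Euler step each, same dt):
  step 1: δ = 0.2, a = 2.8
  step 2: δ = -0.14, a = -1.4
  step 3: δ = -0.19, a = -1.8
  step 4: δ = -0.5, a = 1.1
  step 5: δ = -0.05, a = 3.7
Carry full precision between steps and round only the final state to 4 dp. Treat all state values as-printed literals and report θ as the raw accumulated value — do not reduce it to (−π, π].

after step 1 (δ=0.2, a=2.8): (14.614873, -9.097963, -2.106407, 4.100000)
after step 2 (δ=-0.14, a=-1.4): (14.091748, -9.979419, -2.166592, 3.750000)
after step 3 (δ=-0.19, a=-1.8): (13.565653, -10.755390, -2.241717, 3.300000)
after step 4 (δ=-0.5, a=1.1): (13.052744, -11.401570, -2.429509, 3.575000)
after step 5 (δ=-0.05, a=3.7): (12.376174, -11.985558, -2.448144, 4.500000)

(12.3762, -11.9856, -2.4481, 4.5000)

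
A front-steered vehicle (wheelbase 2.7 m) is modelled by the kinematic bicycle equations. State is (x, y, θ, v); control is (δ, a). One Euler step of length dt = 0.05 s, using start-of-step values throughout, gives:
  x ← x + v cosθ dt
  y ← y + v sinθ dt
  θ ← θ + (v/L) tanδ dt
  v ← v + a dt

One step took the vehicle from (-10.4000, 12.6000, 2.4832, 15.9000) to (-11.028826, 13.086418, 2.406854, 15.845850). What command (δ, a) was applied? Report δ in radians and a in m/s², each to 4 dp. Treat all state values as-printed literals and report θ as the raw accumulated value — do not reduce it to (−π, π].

a = (v'−v)/dt = (-0.054150)/0.05 = -1.0830
Δθ = θ'−θ = -0.076346;  (v·dt/L) = 15.9000·0.05/2.7 = 0.294444
tan δ = Δθ·L/(v·dt) = -0.259288  →  δ = -0.2537

δ = -0.2537, a = -1.0830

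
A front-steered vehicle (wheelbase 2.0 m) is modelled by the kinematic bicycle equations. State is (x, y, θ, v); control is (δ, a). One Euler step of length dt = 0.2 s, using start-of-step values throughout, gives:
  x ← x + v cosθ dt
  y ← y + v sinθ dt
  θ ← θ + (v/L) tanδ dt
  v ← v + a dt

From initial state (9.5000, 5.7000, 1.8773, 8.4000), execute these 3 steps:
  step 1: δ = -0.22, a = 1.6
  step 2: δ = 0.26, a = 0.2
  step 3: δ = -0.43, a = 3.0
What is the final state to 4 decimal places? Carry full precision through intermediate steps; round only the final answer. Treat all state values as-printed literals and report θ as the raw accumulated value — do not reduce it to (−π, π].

after step 1 (δ=-0.22, a=1.6): (8.993098, 7.301702, 1.689460, 8.720000)
after step 2 (δ=0.26, a=0.2): (8.786635, 9.033438, 1.921430, 8.760000)
after step 3 (δ=-0.43, a=3.0): (8.184834, 10.678838, 1.519678, 9.360000)

(8.1848, 10.6788, 1.5197, 9.3600)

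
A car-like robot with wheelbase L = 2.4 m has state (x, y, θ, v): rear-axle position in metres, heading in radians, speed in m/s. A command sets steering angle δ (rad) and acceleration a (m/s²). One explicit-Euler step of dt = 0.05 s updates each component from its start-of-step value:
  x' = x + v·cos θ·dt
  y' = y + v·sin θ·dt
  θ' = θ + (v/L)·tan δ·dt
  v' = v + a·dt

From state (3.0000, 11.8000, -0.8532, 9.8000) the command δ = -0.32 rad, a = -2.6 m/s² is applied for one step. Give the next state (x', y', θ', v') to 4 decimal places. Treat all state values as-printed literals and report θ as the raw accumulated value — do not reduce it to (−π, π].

(3.3222, 11.4308, -0.9209, 9.6700)

x' = 3.0000 + 9.8000·cos(-0.8532)·0.05 = 3.3222
y' = 11.8000 + 9.8000·sin(-0.8532)·0.05 = 11.4308
θ' = -0.8532 + (9.8000/2.4)·tan(-0.32)·0.05 = -0.9209
v' = 9.8000 − 2.6000·0.05 = 9.6700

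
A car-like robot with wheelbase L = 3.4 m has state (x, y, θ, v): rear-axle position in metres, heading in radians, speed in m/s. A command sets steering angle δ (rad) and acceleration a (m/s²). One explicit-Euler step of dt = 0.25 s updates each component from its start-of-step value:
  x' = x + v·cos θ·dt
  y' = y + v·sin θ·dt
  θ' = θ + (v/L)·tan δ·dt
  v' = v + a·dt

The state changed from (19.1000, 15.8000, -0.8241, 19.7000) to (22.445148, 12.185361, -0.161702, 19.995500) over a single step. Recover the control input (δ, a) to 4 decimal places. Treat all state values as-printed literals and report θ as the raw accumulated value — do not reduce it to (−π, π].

δ = 0.4289, a = 1.1820

a = (v'−v)/dt = (0.295500)/0.25 = 1.1820
Δθ = θ'−θ = 0.662398;  (v·dt/L) = 19.7000·0.25/3.4 = 1.448529
tan δ = Δθ·L/(v·dt) = 0.457290  →  δ = 0.4289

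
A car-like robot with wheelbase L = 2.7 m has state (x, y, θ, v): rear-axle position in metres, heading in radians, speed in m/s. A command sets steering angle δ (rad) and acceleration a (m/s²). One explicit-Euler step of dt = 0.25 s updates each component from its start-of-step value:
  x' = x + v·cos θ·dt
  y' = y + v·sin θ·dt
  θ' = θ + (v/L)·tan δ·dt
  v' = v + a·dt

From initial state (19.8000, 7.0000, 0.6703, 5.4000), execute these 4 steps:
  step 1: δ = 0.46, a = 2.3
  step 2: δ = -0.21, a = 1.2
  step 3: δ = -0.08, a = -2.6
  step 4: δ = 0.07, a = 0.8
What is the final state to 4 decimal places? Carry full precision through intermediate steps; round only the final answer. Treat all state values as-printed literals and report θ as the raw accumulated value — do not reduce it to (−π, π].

(23.8836, 11.1129, 0.7900, 5.8250)

after step 1 (δ=0.46, a=2.3): (20.857908, 7.838648, 0.918024, 5.975000)
after step 2 (δ=-0.21, a=1.2): (21.765198, 9.025288, 0.800105, 6.275000)
after step 3 (δ=-0.08, a=-2.6): (22.858038, 10.150756, 0.753524, 5.625000)
after step 4 (δ=0.07, a=0.8): (23.883591, 11.112931, 0.790042, 5.825000)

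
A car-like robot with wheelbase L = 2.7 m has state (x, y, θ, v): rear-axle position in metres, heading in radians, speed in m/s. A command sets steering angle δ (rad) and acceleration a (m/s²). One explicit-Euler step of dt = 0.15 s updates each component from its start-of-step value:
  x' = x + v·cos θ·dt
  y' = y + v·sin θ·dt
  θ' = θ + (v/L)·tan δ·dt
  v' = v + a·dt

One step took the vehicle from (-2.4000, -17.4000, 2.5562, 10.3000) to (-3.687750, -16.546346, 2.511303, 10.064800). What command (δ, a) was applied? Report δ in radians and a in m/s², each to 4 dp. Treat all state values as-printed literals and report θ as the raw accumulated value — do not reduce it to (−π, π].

a = (v'−v)/dt = (-0.235200)/0.15 = -1.5680
Δθ = θ'−θ = -0.044897;  (v·dt/L) = 10.3000·0.15/2.7 = 0.572222
tan δ = Δθ·L/(v·dt) = -0.078461  →  δ = -0.0783

δ = -0.0783, a = -1.5680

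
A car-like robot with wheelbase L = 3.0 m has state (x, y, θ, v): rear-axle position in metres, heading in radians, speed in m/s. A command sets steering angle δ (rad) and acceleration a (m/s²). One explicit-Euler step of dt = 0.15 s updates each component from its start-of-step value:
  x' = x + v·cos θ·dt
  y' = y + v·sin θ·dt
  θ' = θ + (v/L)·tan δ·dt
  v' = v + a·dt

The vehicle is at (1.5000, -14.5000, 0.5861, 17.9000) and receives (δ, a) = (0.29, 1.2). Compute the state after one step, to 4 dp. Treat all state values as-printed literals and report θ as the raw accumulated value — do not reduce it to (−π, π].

(3.7369, -13.0149, 0.8532, 18.0800)

x' = 1.5000 + 17.9000·cos(0.5861)·0.15 = 3.7369
y' = -14.5000 + 17.9000·sin(0.5861)·0.15 = -13.0149
θ' = 0.5861 + (17.9000/3.0)·tan(0.29)·0.15 = 0.8532
v' = 17.9000 + 1.2000·0.15 = 18.0800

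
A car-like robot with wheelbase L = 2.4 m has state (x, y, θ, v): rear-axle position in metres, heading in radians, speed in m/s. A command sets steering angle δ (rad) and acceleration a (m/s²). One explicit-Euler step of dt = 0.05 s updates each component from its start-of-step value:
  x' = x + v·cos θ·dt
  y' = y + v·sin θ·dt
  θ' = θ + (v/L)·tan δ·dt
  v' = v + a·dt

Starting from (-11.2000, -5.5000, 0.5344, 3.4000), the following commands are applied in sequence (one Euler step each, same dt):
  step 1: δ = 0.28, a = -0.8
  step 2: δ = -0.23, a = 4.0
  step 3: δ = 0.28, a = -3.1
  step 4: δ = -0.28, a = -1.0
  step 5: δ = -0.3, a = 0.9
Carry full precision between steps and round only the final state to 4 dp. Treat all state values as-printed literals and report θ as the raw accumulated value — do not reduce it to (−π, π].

after step 1 (δ=0.28, a=-0.8): (-11.053702, -5.413415, 0.554768, 3.360000)
after step 2 (δ=-0.23, a=4.0): (-10.910899, -5.324921, 0.538378, 3.560000)
after step 3 (δ=0.28, a=-3.1): (-10.758078, -5.233653, 0.559705, 3.405000)
after step 4 (δ=-0.28, a=-1.0): (-10.613806, -5.143261, 0.539307, 3.355000)
after step 5 (δ=-0.3, a=0.9): (-10.469866, -5.057114, 0.517686, 3.400000)

(-10.4699, -5.0571, 0.5177, 3.4000)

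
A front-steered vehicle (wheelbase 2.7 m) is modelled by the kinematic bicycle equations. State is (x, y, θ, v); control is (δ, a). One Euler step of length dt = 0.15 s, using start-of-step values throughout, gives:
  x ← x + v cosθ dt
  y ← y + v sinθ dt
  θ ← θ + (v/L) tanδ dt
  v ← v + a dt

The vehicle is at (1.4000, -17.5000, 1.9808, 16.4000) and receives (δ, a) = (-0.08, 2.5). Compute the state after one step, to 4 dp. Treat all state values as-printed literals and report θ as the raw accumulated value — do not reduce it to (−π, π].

x' = 1.4000 + 16.4000·cos(1.9808)·0.15 = 0.4194
y' = -17.5000 + 16.4000·sin(1.9808)·0.15 = -15.2439
θ' = 1.9808 + (16.4000/2.7)·tan(-0.08)·0.15 = 1.9078
v' = 16.4000 + 2.5000·0.15 = 16.7750

(0.4194, -15.2439, 1.9078, 16.7750)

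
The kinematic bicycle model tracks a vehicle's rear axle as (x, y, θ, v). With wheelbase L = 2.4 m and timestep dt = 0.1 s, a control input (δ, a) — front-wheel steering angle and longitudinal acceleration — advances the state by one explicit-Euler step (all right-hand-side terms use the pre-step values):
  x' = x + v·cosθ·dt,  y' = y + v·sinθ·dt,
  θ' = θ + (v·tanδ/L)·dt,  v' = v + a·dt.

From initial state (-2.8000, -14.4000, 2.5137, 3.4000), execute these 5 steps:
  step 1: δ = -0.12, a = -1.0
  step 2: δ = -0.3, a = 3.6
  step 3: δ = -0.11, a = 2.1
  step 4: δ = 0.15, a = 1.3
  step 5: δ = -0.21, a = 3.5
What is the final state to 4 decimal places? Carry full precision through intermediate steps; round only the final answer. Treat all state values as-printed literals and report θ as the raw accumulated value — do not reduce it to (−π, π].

after step 1 (δ=-0.12, a=-1.0): (-3.075151, -14.200270, 2.496618, 3.300000)
after step 2 (δ=-0.3, a=3.6): (-3.338859, -14.001881, 2.454084, 3.660000)
after step 3 (δ=-0.11, a=2.1): (-3.621714, -13.769613, 2.437241, 3.870000)
after step 4 (δ=0.15, a=1.3): (-3.916621, -13.519015, 2.461612, 4.000000)
after step 5 (δ=-0.21, a=3.5): (-4.227655, -13.267504, 2.426088, 4.350000)

(-4.2277, -13.2675, 2.4261, 4.3500)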